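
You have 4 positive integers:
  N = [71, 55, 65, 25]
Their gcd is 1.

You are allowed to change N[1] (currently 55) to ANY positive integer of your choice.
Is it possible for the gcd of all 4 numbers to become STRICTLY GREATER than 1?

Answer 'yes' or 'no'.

Current gcd = 1
gcd of all OTHER numbers (without N[1]=55): gcd([71, 65, 25]) = 1
The new gcd after any change is gcd(1, new_value).
This can be at most 1.
Since 1 = old gcd 1, the gcd can only stay the same or decrease.

Answer: no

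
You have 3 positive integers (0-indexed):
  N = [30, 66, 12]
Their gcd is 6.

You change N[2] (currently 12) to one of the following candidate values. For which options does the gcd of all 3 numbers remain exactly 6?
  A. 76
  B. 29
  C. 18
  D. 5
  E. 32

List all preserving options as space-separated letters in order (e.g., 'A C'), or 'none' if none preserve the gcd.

Old gcd = 6; gcd of others (without N[2]) = 6
New gcd for candidate v: gcd(6, v). Preserves old gcd iff gcd(6, v) = 6.
  Option A: v=76, gcd(6,76)=2 -> changes
  Option B: v=29, gcd(6,29)=1 -> changes
  Option C: v=18, gcd(6,18)=6 -> preserves
  Option D: v=5, gcd(6,5)=1 -> changes
  Option E: v=32, gcd(6,32)=2 -> changes

Answer: C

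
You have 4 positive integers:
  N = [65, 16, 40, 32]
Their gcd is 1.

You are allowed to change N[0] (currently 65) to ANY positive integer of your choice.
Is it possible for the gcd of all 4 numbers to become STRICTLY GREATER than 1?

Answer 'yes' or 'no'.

Answer: yes

Derivation:
Current gcd = 1
gcd of all OTHER numbers (without N[0]=65): gcd([16, 40, 32]) = 8
The new gcd after any change is gcd(8, new_value).
This can be at most 8.
Since 8 > old gcd 1, the gcd CAN increase (e.g., set N[0] = 8).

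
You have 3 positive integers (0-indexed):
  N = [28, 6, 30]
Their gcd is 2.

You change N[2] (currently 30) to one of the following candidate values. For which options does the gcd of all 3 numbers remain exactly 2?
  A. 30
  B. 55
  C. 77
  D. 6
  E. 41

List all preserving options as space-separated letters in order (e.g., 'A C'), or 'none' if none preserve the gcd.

Old gcd = 2; gcd of others (without N[2]) = 2
New gcd for candidate v: gcd(2, v). Preserves old gcd iff gcd(2, v) = 2.
  Option A: v=30, gcd(2,30)=2 -> preserves
  Option B: v=55, gcd(2,55)=1 -> changes
  Option C: v=77, gcd(2,77)=1 -> changes
  Option D: v=6, gcd(2,6)=2 -> preserves
  Option E: v=41, gcd(2,41)=1 -> changes

Answer: A D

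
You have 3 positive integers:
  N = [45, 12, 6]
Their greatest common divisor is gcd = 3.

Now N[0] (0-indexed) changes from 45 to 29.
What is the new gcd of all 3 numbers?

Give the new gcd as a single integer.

Numbers: [45, 12, 6], gcd = 3
Change: index 0, 45 -> 29
gcd of the OTHER numbers (without index 0): gcd([12, 6]) = 6
New gcd = gcd(g_others, new_val) = gcd(6, 29) = 1

Answer: 1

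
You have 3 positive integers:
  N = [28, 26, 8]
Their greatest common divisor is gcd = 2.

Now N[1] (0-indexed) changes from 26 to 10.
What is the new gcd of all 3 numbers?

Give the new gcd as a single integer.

Answer: 2

Derivation:
Numbers: [28, 26, 8], gcd = 2
Change: index 1, 26 -> 10
gcd of the OTHER numbers (without index 1): gcd([28, 8]) = 4
New gcd = gcd(g_others, new_val) = gcd(4, 10) = 2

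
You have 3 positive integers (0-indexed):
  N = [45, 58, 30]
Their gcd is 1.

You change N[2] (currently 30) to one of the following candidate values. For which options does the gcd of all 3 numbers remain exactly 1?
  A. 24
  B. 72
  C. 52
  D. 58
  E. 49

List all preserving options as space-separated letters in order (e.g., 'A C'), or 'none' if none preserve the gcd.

Answer: A B C D E

Derivation:
Old gcd = 1; gcd of others (without N[2]) = 1
New gcd for candidate v: gcd(1, v). Preserves old gcd iff gcd(1, v) = 1.
  Option A: v=24, gcd(1,24)=1 -> preserves
  Option B: v=72, gcd(1,72)=1 -> preserves
  Option C: v=52, gcd(1,52)=1 -> preserves
  Option D: v=58, gcd(1,58)=1 -> preserves
  Option E: v=49, gcd(1,49)=1 -> preserves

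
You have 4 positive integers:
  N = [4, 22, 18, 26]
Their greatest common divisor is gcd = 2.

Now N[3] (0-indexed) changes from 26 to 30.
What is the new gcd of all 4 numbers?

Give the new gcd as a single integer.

Numbers: [4, 22, 18, 26], gcd = 2
Change: index 3, 26 -> 30
gcd of the OTHER numbers (without index 3): gcd([4, 22, 18]) = 2
New gcd = gcd(g_others, new_val) = gcd(2, 30) = 2

Answer: 2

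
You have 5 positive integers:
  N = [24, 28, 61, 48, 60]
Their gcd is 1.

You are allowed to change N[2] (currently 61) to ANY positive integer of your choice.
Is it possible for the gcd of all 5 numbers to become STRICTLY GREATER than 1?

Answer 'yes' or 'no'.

Current gcd = 1
gcd of all OTHER numbers (without N[2]=61): gcd([24, 28, 48, 60]) = 4
The new gcd after any change is gcd(4, new_value).
This can be at most 4.
Since 4 > old gcd 1, the gcd CAN increase (e.g., set N[2] = 4).

Answer: yes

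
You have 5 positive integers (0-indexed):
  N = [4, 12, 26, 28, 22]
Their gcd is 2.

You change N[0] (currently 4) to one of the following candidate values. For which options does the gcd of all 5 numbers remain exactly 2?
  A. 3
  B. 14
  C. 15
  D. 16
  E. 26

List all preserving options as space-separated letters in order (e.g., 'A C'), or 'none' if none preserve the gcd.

Answer: B D E

Derivation:
Old gcd = 2; gcd of others (without N[0]) = 2
New gcd for candidate v: gcd(2, v). Preserves old gcd iff gcd(2, v) = 2.
  Option A: v=3, gcd(2,3)=1 -> changes
  Option B: v=14, gcd(2,14)=2 -> preserves
  Option C: v=15, gcd(2,15)=1 -> changes
  Option D: v=16, gcd(2,16)=2 -> preserves
  Option E: v=26, gcd(2,26)=2 -> preserves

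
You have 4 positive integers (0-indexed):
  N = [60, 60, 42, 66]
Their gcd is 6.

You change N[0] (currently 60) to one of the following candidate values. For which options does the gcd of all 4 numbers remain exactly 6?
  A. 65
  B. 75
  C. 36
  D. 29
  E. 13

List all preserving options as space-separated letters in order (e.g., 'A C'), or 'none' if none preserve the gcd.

Answer: C

Derivation:
Old gcd = 6; gcd of others (without N[0]) = 6
New gcd for candidate v: gcd(6, v). Preserves old gcd iff gcd(6, v) = 6.
  Option A: v=65, gcd(6,65)=1 -> changes
  Option B: v=75, gcd(6,75)=3 -> changes
  Option C: v=36, gcd(6,36)=6 -> preserves
  Option D: v=29, gcd(6,29)=1 -> changes
  Option E: v=13, gcd(6,13)=1 -> changes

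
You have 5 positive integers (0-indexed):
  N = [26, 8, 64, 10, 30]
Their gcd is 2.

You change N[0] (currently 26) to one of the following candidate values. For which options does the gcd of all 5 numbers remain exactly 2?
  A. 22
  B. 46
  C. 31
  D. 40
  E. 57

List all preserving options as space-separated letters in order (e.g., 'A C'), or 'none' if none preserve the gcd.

Answer: A B D

Derivation:
Old gcd = 2; gcd of others (without N[0]) = 2
New gcd for candidate v: gcd(2, v). Preserves old gcd iff gcd(2, v) = 2.
  Option A: v=22, gcd(2,22)=2 -> preserves
  Option B: v=46, gcd(2,46)=2 -> preserves
  Option C: v=31, gcd(2,31)=1 -> changes
  Option D: v=40, gcd(2,40)=2 -> preserves
  Option E: v=57, gcd(2,57)=1 -> changes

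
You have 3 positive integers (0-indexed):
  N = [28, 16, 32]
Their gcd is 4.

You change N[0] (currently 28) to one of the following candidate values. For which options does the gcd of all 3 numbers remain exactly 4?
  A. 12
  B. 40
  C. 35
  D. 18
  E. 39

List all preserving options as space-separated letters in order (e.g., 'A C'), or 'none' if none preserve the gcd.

Old gcd = 4; gcd of others (without N[0]) = 16
New gcd for candidate v: gcd(16, v). Preserves old gcd iff gcd(16, v) = 4.
  Option A: v=12, gcd(16,12)=4 -> preserves
  Option B: v=40, gcd(16,40)=8 -> changes
  Option C: v=35, gcd(16,35)=1 -> changes
  Option D: v=18, gcd(16,18)=2 -> changes
  Option E: v=39, gcd(16,39)=1 -> changes

Answer: A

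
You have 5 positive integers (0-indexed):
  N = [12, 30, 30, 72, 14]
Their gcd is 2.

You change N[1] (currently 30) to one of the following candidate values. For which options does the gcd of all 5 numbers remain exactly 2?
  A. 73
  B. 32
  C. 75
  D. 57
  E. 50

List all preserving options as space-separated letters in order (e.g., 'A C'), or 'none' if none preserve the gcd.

Answer: B E

Derivation:
Old gcd = 2; gcd of others (without N[1]) = 2
New gcd for candidate v: gcd(2, v). Preserves old gcd iff gcd(2, v) = 2.
  Option A: v=73, gcd(2,73)=1 -> changes
  Option B: v=32, gcd(2,32)=2 -> preserves
  Option C: v=75, gcd(2,75)=1 -> changes
  Option D: v=57, gcd(2,57)=1 -> changes
  Option E: v=50, gcd(2,50)=2 -> preserves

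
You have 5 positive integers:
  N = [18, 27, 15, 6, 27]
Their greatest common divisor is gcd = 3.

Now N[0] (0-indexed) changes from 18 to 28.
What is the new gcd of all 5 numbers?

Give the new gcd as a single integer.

Answer: 1

Derivation:
Numbers: [18, 27, 15, 6, 27], gcd = 3
Change: index 0, 18 -> 28
gcd of the OTHER numbers (without index 0): gcd([27, 15, 6, 27]) = 3
New gcd = gcd(g_others, new_val) = gcd(3, 28) = 1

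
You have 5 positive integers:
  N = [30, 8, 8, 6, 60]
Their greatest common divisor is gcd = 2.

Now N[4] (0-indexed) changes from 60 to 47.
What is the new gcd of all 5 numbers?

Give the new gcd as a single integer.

Answer: 1

Derivation:
Numbers: [30, 8, 8, 6, 60], gcd = 2
Change: index 4, 60 -> 47
gcd of the OTHER numbers (without index 4): gcd([30, 8, 8, 6]) = 2
New gcd = gcd(g_others, new_val) = gcd(2, 47) = 1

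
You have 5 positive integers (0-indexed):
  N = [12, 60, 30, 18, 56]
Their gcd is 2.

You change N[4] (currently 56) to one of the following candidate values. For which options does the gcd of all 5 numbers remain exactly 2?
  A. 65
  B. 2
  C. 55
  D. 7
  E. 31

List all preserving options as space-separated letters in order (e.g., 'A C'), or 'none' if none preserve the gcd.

Answer: B

Derivation:
Old gcd = 2; gcd of others (without N[4]) = 6
New gcd for candidate v: gcd(6, v). Preserves old gcd iff gcd(6, v) = 2.
  Option A: v=65, gcd(6,65)=1 -> changes
  Option B: v=2, gcd(6,2)=2 -> preserves
  Option C: v=55, gcd(6,55)=1 -> changes
  Option D: v=7, gcd(6,7)=1 -> changes
  Option E: v=31, gcd(6,31)=1 -> changes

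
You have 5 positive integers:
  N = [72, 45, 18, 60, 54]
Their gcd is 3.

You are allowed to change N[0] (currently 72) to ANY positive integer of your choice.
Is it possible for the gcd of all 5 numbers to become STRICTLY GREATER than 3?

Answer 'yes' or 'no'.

Answer: no

Derivation:
Current gcd = 3
gcd of all OTHER numbers (without N[0]=72): gcd([45, 18, 60, 54]) = 3
The new gcd after any change is gcd(3, new_value).
This can be at most 3.
Since 3 = old gcd 3, the gcd can only stay the same or decrease.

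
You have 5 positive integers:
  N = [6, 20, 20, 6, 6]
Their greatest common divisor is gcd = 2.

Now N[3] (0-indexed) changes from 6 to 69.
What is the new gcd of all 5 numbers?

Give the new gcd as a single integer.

Numbers: [6, 20, 20, 6, 6], gcd = 2
Change: index 3, 6 -> 69
gcd of the OTHER numbers (without index 3): gcd([6, 20, 20, 6]) = 2
New gcd = gcd(g_others, new_val) = gcd(2, 69) = 1

Answer: 1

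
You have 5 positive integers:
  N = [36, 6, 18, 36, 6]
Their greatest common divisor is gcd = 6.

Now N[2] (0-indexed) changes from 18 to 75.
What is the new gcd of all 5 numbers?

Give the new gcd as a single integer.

Answer: 3

Derivation:
Numbers: [36, 6, 18, 36, 6], gcd = 6
Change: index 2, 18 -> 75
gcd of the OTHER numbers (without index 2): gcd([36, 6, 36, 6]) = 6
New gcd = gcd(g_others, new_val) = gcd(6, 75) = 3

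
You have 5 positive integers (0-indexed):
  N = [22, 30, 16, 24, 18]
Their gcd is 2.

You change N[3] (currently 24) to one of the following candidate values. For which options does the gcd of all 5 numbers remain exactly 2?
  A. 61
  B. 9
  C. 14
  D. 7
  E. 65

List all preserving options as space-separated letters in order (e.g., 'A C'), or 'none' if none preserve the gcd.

Old gcd = 2; gcd of others (without N[3]) = 2
New gcd for candidate v: gcd(2, v). Preserves old gcd iff gcd(2, v) = 2.
  Option A: v=61, gcd(2,61)=1 -> changes
  Option B: v=9, gcd(2,9)=1 -> changes
  Option C: v=14, gcd(2,14)=2 -> preserves
  Option D: v=7, gcd(2,7)=1 -> changes
  Option E: v=65, gcd(2,65)=1 -> changes

Answer: C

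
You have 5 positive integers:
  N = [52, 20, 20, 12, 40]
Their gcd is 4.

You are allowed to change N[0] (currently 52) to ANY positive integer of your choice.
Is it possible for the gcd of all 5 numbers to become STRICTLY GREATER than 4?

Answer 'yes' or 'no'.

Answer: no

Derivation:
Current gcd = 4
gcd of all OTHER numbers (without N[0]=52): gcd([20, 20, 12, 40]) = 4
The new gcd after any change is gcd(4, new_value).
This can be at most 4.
Since 4 = old gcd 4, the gcd can only stay the same or decrease.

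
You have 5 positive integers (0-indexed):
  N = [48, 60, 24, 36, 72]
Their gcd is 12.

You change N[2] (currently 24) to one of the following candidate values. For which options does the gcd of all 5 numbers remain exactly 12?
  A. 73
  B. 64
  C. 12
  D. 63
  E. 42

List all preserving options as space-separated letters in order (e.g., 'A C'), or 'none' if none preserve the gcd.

Answer: C

Derivation:
Old gcd = 12; gcd of others (without N[2]) = 12
New gcd for candidate v: gcd(12, v). Preserves old gcd iff gcd(12, v) = 12.
  Option A: v=73, gcd(12,73)=1 -> changes
  Option B: v=64, gcd(12,64)=4 -> changes
  Option C: v=12, gcd(12,12)=12 -> preserves
  Option D: v=63, gcd(12,63)=3 -> changes
  Option E: v=42, gcd(12,42)=6 -> changes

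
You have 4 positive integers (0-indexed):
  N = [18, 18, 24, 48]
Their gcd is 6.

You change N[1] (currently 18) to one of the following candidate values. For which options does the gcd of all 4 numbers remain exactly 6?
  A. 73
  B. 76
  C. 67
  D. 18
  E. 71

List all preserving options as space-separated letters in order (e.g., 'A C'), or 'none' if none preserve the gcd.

Old gcd = 6; gcd of others (without N[1]) = 6
New gcd for candidate v: gcd(6, v). Preserves old gcd iff gcd(6, v) = 6.
  Option A: v=73, gcd(6,73)=1 -> changes
  Option B: v=76, gcd(6,76)=2 -> changes
  Option C: v=67, gcd(6,67)=1 -> changes
  Option D: v=18, gcd(6,18)=6 -> preserves
  Option E: v=71, gcd(6,71)=1 -> changes

Answer: D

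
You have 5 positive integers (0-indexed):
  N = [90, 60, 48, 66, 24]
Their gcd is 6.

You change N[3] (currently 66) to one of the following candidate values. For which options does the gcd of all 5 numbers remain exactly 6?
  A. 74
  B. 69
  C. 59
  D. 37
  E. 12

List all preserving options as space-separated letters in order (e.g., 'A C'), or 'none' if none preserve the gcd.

Answer: E

Derivation:
Old gcd = 6; gcd of others (without N[3]) = 6
New gcd for candidate v: gcd(6, v). Preserves old gcd iff gcd(6, v) = 6.
  Option A: v=74, gcd(6,74)=2 -> changes
  Option B: v=69, gcd(6,69)=3 -> changes
  Option C: v=59, gcd(6,59)=1 -> changes
  Option D: v=37, gcd(6,37)=1 -> changes
  Option E: v=12, gcd(6,12)=6 -> preserves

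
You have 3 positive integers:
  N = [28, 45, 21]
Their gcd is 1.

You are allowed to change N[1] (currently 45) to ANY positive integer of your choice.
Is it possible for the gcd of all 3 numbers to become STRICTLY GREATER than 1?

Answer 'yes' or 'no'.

Current gcd = 1
gcd of all OTHER numbers (without N[1]=45): gcd([28, 21]) = 7
The new gcd after any change is gcd(7, new_value).
This can be at most 7.
Since 7 > old gcd 1, the gcd CAN increase (e.g., set N[1] = 7).

Answer: yes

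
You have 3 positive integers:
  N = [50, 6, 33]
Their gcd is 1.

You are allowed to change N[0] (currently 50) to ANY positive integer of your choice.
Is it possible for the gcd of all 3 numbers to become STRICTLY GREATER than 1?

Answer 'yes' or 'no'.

Answer: yes

Derivation:
Current gcd = 1
gcd of all OTHER numbers (without N[0]=50): gcd([6, 33]) = 3
The new gcd after any change is gcd(3, new_value).
This can be at most 3.
Since 3 > old gcd 1, the gcd CAN increase (e.g., set N[0] = 3).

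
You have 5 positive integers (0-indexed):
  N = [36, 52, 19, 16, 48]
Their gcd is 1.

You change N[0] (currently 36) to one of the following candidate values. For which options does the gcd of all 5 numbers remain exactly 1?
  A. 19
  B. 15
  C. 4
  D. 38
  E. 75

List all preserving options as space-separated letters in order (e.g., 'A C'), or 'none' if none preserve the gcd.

Old gcd = 1; gcd of others (without N[0]) = 1
New gcd for candidate v: gcd(1, v). Preserves old gcd iff gcd(1, v) = 1.
  Option A: v=19, gcd(1,19)=1 -> preserves
  Option B: v=15, gcd(1,15)=1 -> preserves
  Option C: v=4, gcd(1,4)=1 -> preserves
  Option D: v=38, gcd(1,38)=1 -> preserves
  Option E: v=75, gcd(1,75)=1 -> preserves

Answer: A B C D E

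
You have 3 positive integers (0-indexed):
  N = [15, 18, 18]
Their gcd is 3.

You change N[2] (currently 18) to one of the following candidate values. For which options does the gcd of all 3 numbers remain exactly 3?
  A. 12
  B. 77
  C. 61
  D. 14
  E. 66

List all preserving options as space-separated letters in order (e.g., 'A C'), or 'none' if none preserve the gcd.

Answer: A E

Derivation:
Old gcd = 3; gcd of others (without N[2]) = 3
New gcd for candidate v: gcd(3, v). Preserves old gcd iff gcd(3, v) = 3.
  Option A: v=12, gcd(3,12)=3 -> preserves
  Option B: v=77, gcd(3,77)=1 -> changes
  Option C: v=61, gcd(3,61)=1 -> changes
  Option D: v=14, gcd(3,14)=1 -> changes
  Option E: v=66, gcd(3,66)=3 -> preserves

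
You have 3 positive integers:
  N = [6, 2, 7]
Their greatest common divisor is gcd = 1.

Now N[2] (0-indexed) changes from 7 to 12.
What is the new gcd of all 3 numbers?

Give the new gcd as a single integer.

Answer: 2

Derivation:
Numbers: [6, 2, 7], gcd = 1
Change: index 2, 7 -> 12
gcd of the OTHER numbers (without index 2): gcd([6, 2]) = 2
New gcd = gcd(g_others, new_val) = gcd(2, 12) = 2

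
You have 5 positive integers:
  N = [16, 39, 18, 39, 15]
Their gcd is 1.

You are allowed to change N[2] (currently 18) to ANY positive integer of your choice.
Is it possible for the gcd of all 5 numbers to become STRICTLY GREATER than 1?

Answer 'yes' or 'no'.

Current gcd = 1
gcd of all OTHER numbers (without N[2]=18): gcd([16, 39, 39, 15]) = 1
The new gcd after any change is gcd(1, new_value).
This can be at most 1.
Since 1 = old gcd 1, the gcd can only stay the same or decrease.

Answer: no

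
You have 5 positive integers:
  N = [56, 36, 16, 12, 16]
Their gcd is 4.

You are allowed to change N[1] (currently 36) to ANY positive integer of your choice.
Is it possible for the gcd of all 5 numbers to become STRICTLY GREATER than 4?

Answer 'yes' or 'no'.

Current gcd = 4
gcd of all OTHER numbers (without N[1]=36): gcd([56, 16, 12, 16]) = 4
The new gcd after any change is gcd(4, new_value).
This can be at most 4.
Since 4 = old gcd 4, the gcd can only stay the same or decrease.

Answer: no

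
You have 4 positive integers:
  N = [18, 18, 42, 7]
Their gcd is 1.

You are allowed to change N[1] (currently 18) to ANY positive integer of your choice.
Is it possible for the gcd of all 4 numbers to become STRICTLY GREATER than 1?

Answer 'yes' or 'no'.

Answer: no

Derivation:
Current gcd = 1
gcd of all OTHER numbers (without N[1]=18): gcd([18, 42, 7]) = 1
The new gcd after any change is gcd(1, new_value).
This can be at most 1.
Since 1 = old gcd 1, the gcd can only stay the same or decrease.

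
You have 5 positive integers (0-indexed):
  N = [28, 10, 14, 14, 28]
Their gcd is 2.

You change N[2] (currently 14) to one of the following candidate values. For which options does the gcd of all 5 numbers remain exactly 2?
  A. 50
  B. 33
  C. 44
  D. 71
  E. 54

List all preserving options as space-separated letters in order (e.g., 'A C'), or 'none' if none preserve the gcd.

Old gcd = 2; gcd of others (without N[2]) = 2
New gcd for candidate v: gcd(2, v). Preserves old gcd iff gcd(2, v) = 2.
  Option A: v=50, gcd(2,50)=2 -> preserves
  Option B: v=33, gcd(2,33)=1 -> changes
  Option C: v=44, gcd(2,44)=2 -> preserves
  Option D: v=71, gcd(2,71)=1 -> changes
  Option E: v=54, gcd(2,54)=2 -> preserves

Answer: A C E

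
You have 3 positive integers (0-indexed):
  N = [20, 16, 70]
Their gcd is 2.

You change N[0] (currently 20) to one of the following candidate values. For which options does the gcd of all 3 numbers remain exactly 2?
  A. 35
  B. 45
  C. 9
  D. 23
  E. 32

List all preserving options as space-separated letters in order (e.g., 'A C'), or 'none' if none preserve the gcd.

Old gcd = 2; gcd of others (without N[0]) = 2
New gcd for candidate v: gcd(2, v). Preserves old gcd iff gcd(2, v) = 2.
  Option A: v=35, gcd(2,35)=1 -> changes
  Option B: v=45, gcd(2,45)=1 -> changes
  Option C: v=9, gcd(2,9)=1 -> changes
  Option D: v=23, gcd(2,23)=1 -> changes
  Option E: v=32, gcd(2,32)=2 -> preserves

Answer: E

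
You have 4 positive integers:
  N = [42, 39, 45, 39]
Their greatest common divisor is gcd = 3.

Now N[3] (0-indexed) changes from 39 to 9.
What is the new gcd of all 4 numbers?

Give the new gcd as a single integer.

Answer: 3

Derivation:
Numbers: [42, 39, 45, 39], gcd = 3
Change: index 3, 39 -> 9
gcd of the OTHER numbers (without index 3): gcd([42, 39, 45]) = 3
New gcd = gcd(g_others, new_val) = gcd(3, 9) = 3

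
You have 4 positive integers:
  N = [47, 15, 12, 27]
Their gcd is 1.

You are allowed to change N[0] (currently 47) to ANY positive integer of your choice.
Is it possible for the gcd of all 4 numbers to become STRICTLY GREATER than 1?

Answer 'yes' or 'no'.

Current gcd = 1
gcd of all OTHER numbers (without N[0]=47): gcd([15, 12, 27]) = 3
The new gcd after any change is gcd(3, new_value).
This can be at most 3.
Since 3 > old gcd 1, the gcd CAN increase (e.g., set N[0] = 3).

Answer: yes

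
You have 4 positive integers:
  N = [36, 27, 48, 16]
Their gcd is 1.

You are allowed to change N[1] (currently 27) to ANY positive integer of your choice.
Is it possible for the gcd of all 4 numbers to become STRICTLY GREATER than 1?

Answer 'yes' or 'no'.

Answer: yes

Derivation:
Current gcd = 1
gcd of all OTHER numbers (without N[1]=27): gcd([36, 48, 16]) = 4
The new gcd after any change is gcd(4, new_value).
This can be at most 4.
Since 4 > old gcd 1, the gcd CAN increase (e.g., set N[1] = 4).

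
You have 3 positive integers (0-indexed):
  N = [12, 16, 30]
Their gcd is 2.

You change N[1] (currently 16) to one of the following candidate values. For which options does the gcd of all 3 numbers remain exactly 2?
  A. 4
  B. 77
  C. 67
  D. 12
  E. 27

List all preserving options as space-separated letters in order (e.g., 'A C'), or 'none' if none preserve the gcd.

Answer: A

Derivation:
Old gcd = 2; gcd of others (without N[1]) = 6
New gcd for candidate v: gcd(6, v). Preserves old gcd iff gcd(6, v) = 2.
  Option A: v=4, gcd(6,4)=2 -> preserves
  Option B: v=77, gcd(6,77)=1 -> changes
  Option C: v=67, gcd(6,67)=1 -> changes
  Option D: v=12, gcd(6,12)=6 -> changes
  Option E: v=27, gcd(6,27)=3 -> changes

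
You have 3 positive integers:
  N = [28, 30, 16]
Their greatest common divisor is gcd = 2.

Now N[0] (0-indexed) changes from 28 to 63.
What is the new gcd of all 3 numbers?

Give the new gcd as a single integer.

Numbers: [28, 30, 16], gcd = 2
Change: index 0, 28 -> 63
gcd of the OTHER numbers (without index 0): gcd([30, 16]) = 2
New gcd = gcd(g_others, new_val) = gcd(2, 63) = 1

Answer: 1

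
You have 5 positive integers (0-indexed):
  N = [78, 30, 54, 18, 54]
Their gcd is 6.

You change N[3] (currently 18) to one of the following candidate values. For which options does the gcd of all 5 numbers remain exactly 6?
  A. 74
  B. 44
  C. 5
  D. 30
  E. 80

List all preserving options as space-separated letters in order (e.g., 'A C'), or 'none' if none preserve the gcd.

Old gcd = 6; gcd of others (without N[3]) = 6
New gcd for candidate v: gcd(6, v). Preserves old gcd iff gcd(6, v) = 6.
  Option A: v=74, gcd(6,74)=2 -> changes
  Option B: v=44, gcd(6,44)=2 -> changes
  Option C: v=5, gcd(6,5)=1 -> changes
  Option D: v=30, gcd(6,30)=6 -> preserves
  Option E: v=80, gcd(6,80)=2 -> changes

Answer: D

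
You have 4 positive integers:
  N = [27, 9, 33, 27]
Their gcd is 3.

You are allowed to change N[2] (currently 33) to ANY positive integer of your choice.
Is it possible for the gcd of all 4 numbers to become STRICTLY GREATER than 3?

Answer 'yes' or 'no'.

Current gcd = 3
gcd of all OTHER numbers (without N[2]=33): gcd([27, 9, 27]) = 9
The new gcd after any change is gcd(9, new_value).
This can be at most 9.
Since 9 > old gcd 3, the gcd CAN increase (e.g., set N[2] = 9).

Answer: yes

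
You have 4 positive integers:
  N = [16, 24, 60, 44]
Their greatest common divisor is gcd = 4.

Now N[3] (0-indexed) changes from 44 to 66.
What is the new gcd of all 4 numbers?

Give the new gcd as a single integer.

Numbers: [16, 24, 60, 44], gcd = 4
Change: index 3, 44 -> 66
gcd of the OTHER numbers (without index 3): gcd([16, 24, 60]) = 4
New gcd = gcd(g_others, new_val) = gcd(4, 66) = 2

Answer: 2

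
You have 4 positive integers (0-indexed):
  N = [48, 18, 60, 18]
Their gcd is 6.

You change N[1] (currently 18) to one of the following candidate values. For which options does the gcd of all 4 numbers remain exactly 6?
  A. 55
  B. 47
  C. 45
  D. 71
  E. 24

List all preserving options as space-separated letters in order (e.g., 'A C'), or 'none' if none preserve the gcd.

Answer: E

Derivation:
Old gcd = 6; gcd of others (without N[1]) = 6
New gcd for candidate v: gcd(6, v). Preserves old gcd iff gcd(6, v) = 6.
  Option A: v=55, gcd(6,55)=1 -> changes
  Option B: v=47, gcd(6,47)=1 -> changes
  Option C: v=45, gcd(6,45)=3 -> changes
  Option D: v=71, gcd(6,71)=1 -> changes
  Option E: v=24, gcd(6,24)=6 -> preserves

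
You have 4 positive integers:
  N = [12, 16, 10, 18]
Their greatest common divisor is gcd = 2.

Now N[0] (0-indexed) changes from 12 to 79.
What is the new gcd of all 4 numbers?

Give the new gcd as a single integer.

Answer: 1

Derivation:
Numbers: [12, 16, 10, 18], gcd = 2
Change: index 0, 12 -> 79
gcd of the OTHER numbers (without index 0): gcd([16, 10, 18]) = 2
New gcd = gcd(g_others, new_val) = gcd(2, 79) = 1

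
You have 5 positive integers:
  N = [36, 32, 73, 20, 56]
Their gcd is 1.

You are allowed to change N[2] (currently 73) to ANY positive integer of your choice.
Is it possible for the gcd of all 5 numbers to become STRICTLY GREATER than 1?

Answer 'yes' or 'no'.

Current gcd = 1
gcd of all OTHER numbers (without N[2]=73): gcd([36, 32, 20, 56]) = 4
The new gcd after any change is gcd(4, new_value).
This can be at most 4.
Since 4 > old gcd 1, the gcd CAN increase (e.g., set N[2] = 4).

Answer: yes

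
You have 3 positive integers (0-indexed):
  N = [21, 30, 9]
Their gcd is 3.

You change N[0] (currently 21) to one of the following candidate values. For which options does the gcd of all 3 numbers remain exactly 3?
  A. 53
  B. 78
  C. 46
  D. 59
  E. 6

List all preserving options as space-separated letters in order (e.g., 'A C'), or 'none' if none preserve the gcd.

Answer: B E

Derivation:
Old gcd = 3; gcd of others (without N[0]) = 3
New gcd for candidate v: gcd(3, v). Preserves old gcd iff gcd(3, v) = 3.
  Option A: v=53, gcd(3,53)=1 -> changes
  Option B: v=78, gcd(3,78)=3 -> preserves
  Option C: v=46, gcd(3,46)=1 -> changes
  Option D: v=59, gcd(3,59)=1 -> changes
  Option E: v=6, gcd(3,6)=3 -> preserves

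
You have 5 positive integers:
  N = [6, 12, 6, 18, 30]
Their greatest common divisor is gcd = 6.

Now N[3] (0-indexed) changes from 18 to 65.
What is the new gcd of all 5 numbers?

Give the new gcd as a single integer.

Answer: 1

Derivation:
Numbers: [6, 12, 6, 18, 30], gcd = 6
Change: index 3, 18 -> 65
gcd of the OTHER numbers (without index 3): gcd([6, 12, 6, 30]) = 6
New gcd = gcd(g_others, new_val) = gcd(6, 65) = 1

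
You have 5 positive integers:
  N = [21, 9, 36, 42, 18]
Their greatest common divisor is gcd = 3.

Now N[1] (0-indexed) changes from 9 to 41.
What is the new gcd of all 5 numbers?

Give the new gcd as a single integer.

Answer: 1

Derivation:
Numbers: [21, 9, 36, 42, 18], gcd = 3
Change: index 1, 9 -> 41
gcd of the OTHER numbers (without index 1): gcd([21, 36, 42, 18]) = 3
New gcd = gcd(g_others, new_val) = gcd(3, 41) = 1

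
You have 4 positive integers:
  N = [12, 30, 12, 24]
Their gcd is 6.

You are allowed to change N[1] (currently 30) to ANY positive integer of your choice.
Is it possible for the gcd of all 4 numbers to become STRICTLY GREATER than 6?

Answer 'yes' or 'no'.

Answer: yes

Derivation:
Current gcd = 6
gcd of all OTHER numbers (without N[1]=30): gcd([12, 12, 24]) = 12
The new gcd after any change is gcd(12, new_value).
This can be at most 12.
Since 12 > old gcd 6, the gcd CAN increase (e.g., set N[1] = 12).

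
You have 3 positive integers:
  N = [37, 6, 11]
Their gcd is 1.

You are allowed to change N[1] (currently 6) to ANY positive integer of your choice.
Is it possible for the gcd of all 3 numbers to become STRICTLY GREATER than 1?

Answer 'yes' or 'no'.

Answer: no

Derivation:
Current gcd = 1
gcd of all OTHER numbers (without N[1]=6): gcd([37, 11]) = 1
The new gcd after any change is gcd(1, new_value).
This can be at most 1.
Since 1 = old gcd 1, the gcd can only stay the same or decrease.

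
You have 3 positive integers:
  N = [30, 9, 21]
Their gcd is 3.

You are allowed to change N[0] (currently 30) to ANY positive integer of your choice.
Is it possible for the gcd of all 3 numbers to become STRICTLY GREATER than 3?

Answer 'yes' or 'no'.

Answer: no

Derivation:
Current gcd = 3
gcd of all OTHER numbers (without N[0]=30): gcd([9, 21]) = 3
The new gcd after any change is gcd(3, new_value).
This can be at most 3.
Since 3 = old gcd 3, the gcd can only stay the same or decrease.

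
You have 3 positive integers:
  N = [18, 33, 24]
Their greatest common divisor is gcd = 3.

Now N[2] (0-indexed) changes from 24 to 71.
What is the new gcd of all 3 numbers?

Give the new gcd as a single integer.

Numbers: [18, 33, 24], gcd = 3
Change: index 2, 24 -> 71
gcd of the OTHER numbers (without index 2): gcd([18, 33]) = 3
New gcd = gcd(g_others, new_val) = gcd(3, 71) = 1

Answer: 1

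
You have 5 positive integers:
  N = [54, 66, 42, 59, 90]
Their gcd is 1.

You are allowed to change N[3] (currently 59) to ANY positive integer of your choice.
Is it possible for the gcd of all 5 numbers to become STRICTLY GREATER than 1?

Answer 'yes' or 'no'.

Answer: yes

Derivation:
Current gcd = 1
gcd of all OTHER numbers (without N[3]=59): gcd([54, 66, 42, 90]) = 6
The new gcd after any change is gcd(6, new_value).
This can be at most 6.
Since 6 > old gcd 1, the gcd CAN increase (e.g., set N[3] = 6).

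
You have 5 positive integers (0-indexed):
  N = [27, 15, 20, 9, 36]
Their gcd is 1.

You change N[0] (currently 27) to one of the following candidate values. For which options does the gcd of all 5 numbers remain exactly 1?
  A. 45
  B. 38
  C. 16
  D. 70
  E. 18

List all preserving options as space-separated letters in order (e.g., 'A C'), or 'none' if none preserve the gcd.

Answer: A B C D E

Derivation:
Old gcd = 1; gcd of others (without N[0]) = 1
New gcd for candidate v: gcd(1, v). Preserves old gcd iff gcd(1, v) = 1.
  Option A: v=45, gcd(1,45)=1 -> preserves
  Option B: v=38, gcd(1,38)=1 -> preserves
  Option C: v=16, gcd(1,16)=1 -> preserves
  Option D: v=70, gcd(1,70)=1 -> preserves
  Option E: v=18, gcd(1,18)=1 -> preserves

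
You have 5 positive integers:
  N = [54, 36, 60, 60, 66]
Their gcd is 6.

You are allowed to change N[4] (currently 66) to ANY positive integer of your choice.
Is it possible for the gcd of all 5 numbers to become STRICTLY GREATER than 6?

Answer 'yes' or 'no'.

Answer: no

Derivation:
Current gcd = 6
gcd of all OTHER numbers (without N[4]=66): gcd([54, 36, 60, 60]) = 6
The new gcd after any change is gcd(6, new_value).
This can be at most 6.
Since 6 = old gcd 6, the gcd can only stay the same or decrease.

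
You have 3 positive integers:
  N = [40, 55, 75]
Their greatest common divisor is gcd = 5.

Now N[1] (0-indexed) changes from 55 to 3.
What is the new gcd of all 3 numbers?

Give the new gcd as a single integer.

Numbers: [40, 55, 75], gcd = 5
Change: index 1, 55 -> 3
gcd of the OTHER numbers (without index 1): gcd([40, 75]) = 5
New gcd = gcd(g_others, new_val) = gcd(5, 3) = 1

Answer: 1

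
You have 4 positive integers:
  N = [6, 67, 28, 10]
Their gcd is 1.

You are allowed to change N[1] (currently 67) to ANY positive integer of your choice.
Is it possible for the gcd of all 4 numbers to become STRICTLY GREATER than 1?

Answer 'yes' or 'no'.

Answer: yes

Derivation:
Current gcd = 1
gcd of all OTHER numbers (without N[1]=67): gcd([6, 28, 10]) = 2
The new gcd after any change is gcd(2, new_value).
This can be at most 2.
Since 2 > old gcd 1, the gcd CAN increase (e.g., set N[1] = 2).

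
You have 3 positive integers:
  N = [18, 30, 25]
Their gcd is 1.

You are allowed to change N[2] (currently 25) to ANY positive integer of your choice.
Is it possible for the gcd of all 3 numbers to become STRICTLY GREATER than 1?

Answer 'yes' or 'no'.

Current gcd = 1
gcd of all OTHER numbers (without N[2]=25): gcd([18, 30]) = 6
The new gcd after any change is gcd(6, new_value).
This can be at most 6.
Since 6 > old gcd 1, the gcd CAN increase (e.g., set N[2] = 6).

Answer: yes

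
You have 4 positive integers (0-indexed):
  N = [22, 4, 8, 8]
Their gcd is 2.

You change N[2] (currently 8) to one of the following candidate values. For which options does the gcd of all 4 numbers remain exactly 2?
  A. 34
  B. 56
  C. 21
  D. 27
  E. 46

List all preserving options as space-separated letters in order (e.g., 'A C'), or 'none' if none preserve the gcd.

Answer: A B E

Derivation:
Old gcd = 2; gcd of others (without N[2]) = 2
New gcd for candidate v: gcd(2, v). Preserves old gcd iff gcd(2, v) = 2.
  Option A: v=34, gcd(2,34)=2 -> preserves
  Option B: v=56, gcd(2,56)=2 -> preserves
  Option C: v=21, gcd(2,21)=1 -> changes
  Option D: v=27, gcd(2,27)=1 -> changes
  Option E: v=46, gcd(2,46)=2 -> preserves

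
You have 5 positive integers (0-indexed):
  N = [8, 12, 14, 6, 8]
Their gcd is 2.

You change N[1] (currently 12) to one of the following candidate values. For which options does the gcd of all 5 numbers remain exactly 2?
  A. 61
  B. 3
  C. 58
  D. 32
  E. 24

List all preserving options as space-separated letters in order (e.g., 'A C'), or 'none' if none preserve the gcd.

Answer: C D E

Derivation:
Old gcd = 2; gcd of others (without N[1]) = 2
New gcd for candidate v: gcd(2, v). Preserves old gcd iff gcd(2, v) = 2.
  Option A: v=61, gcd(2,61)=1 -> changes
  Option B: v=3, gcd(2,3)=1 -> changes
  Option C: v=58, gcd(2,58)=2 -> preserves
  Option D: v=32, gcd(2,32)=2 -> preserves
  Option E: v=24, gcd(2,24)=2 -> preserves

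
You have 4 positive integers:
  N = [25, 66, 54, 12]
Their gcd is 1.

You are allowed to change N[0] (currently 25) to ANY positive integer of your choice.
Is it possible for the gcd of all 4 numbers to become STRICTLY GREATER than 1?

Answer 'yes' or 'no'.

Answer: yes

Derivation:
Current gcd = 1
gcd of all OTHER numbers (without N[0]=25): gcd([66, 54, 12]) = 6
The new gcd after any change is gcd(6, new_value).
This can be at most 6.
Since 6 > old gcd 1, the gcd CAN increase (e.g., set N[0] = 6).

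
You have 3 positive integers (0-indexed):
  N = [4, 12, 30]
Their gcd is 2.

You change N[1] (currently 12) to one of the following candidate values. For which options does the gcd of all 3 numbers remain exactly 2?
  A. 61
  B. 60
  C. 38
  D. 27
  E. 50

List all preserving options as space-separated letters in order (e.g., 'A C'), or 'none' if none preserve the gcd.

Old gcd = 2; gcd of others (without N[1]) = 2
New gcd for candidate v: gcd(2, v). Preserves old gcd iff gcd(2, v) = 2.
  Option A: v=61, gcd(2,61)=1 -> changes
  Option B: v=60, gcd(2,60)=2 -> preserves
  Option C: v=38, gcd(2,38)=2 -> preserves
  Option D: v=27, gcd(2,27)=1 -> changes
  Option E: v=50, gcd(2,50)=2 -> preserves

Answer: B C E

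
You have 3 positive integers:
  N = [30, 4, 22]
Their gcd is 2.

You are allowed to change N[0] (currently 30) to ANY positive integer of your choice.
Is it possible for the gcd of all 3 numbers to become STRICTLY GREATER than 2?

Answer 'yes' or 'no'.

Answer: no

Derivation:
Current gcd = 2
gcd of all OTHER numbers (without N[0]=30): gcd([4, 22]) = 2
The new gcd after any change is gcd(2, new_value).
This can be at most 2.
Since 2 = old gcd 2, the gcd can only stay the same or decrease.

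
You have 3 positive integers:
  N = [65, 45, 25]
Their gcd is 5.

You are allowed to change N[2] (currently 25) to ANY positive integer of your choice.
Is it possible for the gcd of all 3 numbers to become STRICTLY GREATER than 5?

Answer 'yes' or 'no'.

Answer: no

Derivation:
Current gcd = 5
gcd of all OTHER numbers (without N[2]=25): gcd([65, 45]) = 5
The new gcd after any change is gcd(5, new_value).
This can be at most 5.
Since 5 = old gcd 5, the gcd can only stay the same or decrease.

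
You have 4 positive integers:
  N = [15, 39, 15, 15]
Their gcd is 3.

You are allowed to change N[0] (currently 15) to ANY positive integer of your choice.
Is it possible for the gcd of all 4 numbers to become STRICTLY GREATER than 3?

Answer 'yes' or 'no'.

Current gcd = 3
gcd of all OTHER numbers (without N[0]=15): gcd([39, 15, 15]) = 3
The new gcd after any change is gcd(3, new_value).
This can be at most 3.
Since 3 = old gcd 3, the gcd can only stay the same or decrease.

Answer: no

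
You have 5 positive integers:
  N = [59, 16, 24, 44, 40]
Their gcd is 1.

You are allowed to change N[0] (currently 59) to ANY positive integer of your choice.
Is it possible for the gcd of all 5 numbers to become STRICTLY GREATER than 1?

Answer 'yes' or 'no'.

Current gcd = 1
gcd of all OTHER numbers (without N[0]=59): gcd([16, 24, 44, 40]) = 4
The new gcd after any change is gcd(4, new_value).
This can be at most 4.
Since 4 > old gcd 1, the gcd CAN increase (e.g., set N[0] = 4).

Answer: yes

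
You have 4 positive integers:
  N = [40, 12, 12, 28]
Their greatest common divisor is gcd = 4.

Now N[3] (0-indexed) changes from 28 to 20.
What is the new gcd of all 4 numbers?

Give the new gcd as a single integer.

Answer: 4

Derivation:
Numbers: [40, 12, 12, 28], gcd = 4
Change: index 3, 28 -> 20
gcd of the OTHER numbers (without index 3): gcd([40, 12, 12]) = 4
New gcd = gcd(g_others, new_val) = gcd(4, 20) = 4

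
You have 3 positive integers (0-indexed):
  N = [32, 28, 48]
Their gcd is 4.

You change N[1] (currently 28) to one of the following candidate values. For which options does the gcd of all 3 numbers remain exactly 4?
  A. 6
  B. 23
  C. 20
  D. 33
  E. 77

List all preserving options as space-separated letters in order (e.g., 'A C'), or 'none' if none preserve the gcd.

Answer: C

Derivation:
Old gcd = 4; gcd of others (without N[1]) = 16
New gcd for candidate v: gcd(16, v). Preserves old gcd iff gcd(16, v) = 4.
  Option A: v=6, gcd(16,6)=2 -> changes
  Option B: v=23, gcd(16,23)=1 -> changes
  Option C: v=20, gcd(16,20)=4 -> preserves
  Option D: v=33, gcd(16,33)=1 -> changes
  Option E: v=77, gcd(16,77)=1 -> changes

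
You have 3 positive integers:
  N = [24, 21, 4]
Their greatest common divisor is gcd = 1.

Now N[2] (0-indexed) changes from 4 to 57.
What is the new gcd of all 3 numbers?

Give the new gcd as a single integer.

Answer: 3

Derivation:
Numbers: [24, 21, 4], gcd = 1
Change: index 2, 4 -> 57
gcd of the OTHER numbers (without index 2): gcd([24, 21]) = 3
New gcd = gcd(g_others, new_val) = gcd(3, 57) = 3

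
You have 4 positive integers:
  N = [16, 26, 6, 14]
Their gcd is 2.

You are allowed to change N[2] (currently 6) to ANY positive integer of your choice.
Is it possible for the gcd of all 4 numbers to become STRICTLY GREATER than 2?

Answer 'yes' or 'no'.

Current gcd = 2
gcd of all OTHER numbers (without N[2]=6): gcd([16, 26, 14]) = 2
The new gcd after any change is gcd(2, new_value).
This can be at most 2.
Since 2 = old gcd 2, the gcd can only stay the same or decrease.

Answer: no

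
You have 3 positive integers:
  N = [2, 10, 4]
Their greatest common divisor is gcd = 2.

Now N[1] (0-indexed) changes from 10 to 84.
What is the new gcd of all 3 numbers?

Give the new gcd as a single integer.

Answer: 2

Derivation:
Numbers: [2, 10, 4], gcd = 2
Change: index 1, 10 -> 84
gcd of the OTHER numbers (without index 1): gcd([2, 4]) = 2
New gcd = gcd(g_others, new_val) = gcd(2, 84) = 2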